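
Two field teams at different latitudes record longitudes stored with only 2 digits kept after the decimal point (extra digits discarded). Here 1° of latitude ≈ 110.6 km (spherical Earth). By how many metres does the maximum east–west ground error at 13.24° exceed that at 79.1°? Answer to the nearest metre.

867 metres

Truncating at 2 decimal places can drop up to a full unit in the last place, so the longitude may be off by as much as 0.01°.
Error at 13.24° = 0.01° × 110600 × cos 13.24° ≈ 1106 × 0.9734 = 1076.6 m.
Error at 79.1° = 0.01° × 110600 × cos 79.1° ≈ 1106 × 0.1891 = 209.14 m.
Difference: 1076.6 − 209.14 = 867.46 m.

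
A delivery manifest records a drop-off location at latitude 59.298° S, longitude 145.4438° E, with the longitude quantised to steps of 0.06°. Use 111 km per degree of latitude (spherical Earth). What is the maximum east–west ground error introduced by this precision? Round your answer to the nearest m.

1700 m

With a 0.06° grid the true value lies within half a step, ±0.06°/2 = ±0.03°, of the stored one.
One degree of longitude at 59.298° is 111000 × cos 59.298° ≈ 111000 × 0.5106 = 56673.6 m.
So at most 0.03° × 56673.6 ≈ 1700.21 m east–west.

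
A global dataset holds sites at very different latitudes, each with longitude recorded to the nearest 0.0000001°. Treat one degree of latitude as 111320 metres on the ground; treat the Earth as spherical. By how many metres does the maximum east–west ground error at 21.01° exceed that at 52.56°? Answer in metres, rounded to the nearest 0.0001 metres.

0.0018 metres

Rounding to 7 decimal places leaves the longitude within ±5e-08° of the true value.
At 21.01°: 5e-08° × 111320 × cos 21.01° = 5e-08 × 111320 × 0.9335 ≈ 0.005196 m.
At 52.56°: 5e-08° × 111320 × cos 52.56° = 5e-08 × 111320 × 0.6079 ≈ 0.0033837 m.
Difference: 0.005196 − 0.0033837 = 0.0018122 m.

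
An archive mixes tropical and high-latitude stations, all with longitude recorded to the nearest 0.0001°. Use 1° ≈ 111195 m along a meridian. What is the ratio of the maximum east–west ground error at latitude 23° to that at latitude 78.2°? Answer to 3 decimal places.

Rounding to 4 decimal places leaves the longitude within ±5e-05° of the true value.
Error at 23° = 5e-05° × 111195 × cos 23° ≈ 5.5598 × 0.9205 = 5.1178 m.
At 78.2°: 5e-05° × 111195 × cos 78.2° = 5e-05 × 111195 × 0.2045 ≈ 1.1369 m.
Ratio: 5.1178 / 1.1369 = cos 23° / cos 78.2° ≈ 4.5013.

4.501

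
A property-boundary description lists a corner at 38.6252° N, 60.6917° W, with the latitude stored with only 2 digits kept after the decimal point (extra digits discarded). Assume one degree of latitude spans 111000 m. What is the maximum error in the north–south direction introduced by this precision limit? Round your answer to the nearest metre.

Truncating at 2 decimal places can drop up to a full unit in the last place, so the latitude may be off by as much as 0.01°.
So the N–S error is at most 0.01 × 111000 = 1110 m.

1110 metres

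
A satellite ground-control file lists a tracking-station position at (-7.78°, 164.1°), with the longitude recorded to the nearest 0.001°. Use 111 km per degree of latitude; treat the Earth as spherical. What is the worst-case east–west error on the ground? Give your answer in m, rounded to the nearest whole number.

Rounding to 3 decimal places leaves the longitude within ±0.0005° of the true value.
Parallels shrink by cos φ, so at 7.78° a degree of longitude is 111000 × 0.9908 ≈ 109978 m.
East–west error: 0.0005° × 109978 m/° ≈ 54.9891 m.

55 m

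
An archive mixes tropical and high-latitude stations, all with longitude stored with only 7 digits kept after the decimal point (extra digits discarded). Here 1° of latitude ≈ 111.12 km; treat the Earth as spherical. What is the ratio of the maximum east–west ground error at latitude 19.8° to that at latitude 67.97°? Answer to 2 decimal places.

Truncating at 7 decimal places can drop up to a full unit in the last place, so the longitude may be off by as much as 1e-07°.
At 19.8°: 1e-07° × 111120 × cos 19.8° = 1e-07 × 111120 × 0.9409 ≈ 0.010455 m.
Error at 67.97° = 1e-07° × 111120 × cos 67.97° ≈ 0.011112 × 0.3751 = 0.004168 m.
The ratio reduces to cos 19.8° / cos 67.97° = 0.9409/0.3751 ≈ 2.5084.

2.51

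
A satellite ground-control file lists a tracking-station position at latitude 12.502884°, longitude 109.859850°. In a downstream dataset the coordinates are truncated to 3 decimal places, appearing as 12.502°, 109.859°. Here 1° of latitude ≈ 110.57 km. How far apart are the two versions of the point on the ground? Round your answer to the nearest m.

The latitude changed by +0.000884° and the longitude by +0.000850°.
North–south shift: 0.000884 × 110570 = 97.7439 m.
E–W at 12.502°: 0.000850° × 110570 × cos 12.502° = 0.000850 × 110570 × 0.9763 ≈ 91.756 m.
Distance: √(97.7439² + 91.756²) ≈ 134.064 m.

134 m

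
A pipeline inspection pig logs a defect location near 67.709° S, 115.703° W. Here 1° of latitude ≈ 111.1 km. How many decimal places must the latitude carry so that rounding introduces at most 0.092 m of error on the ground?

6 decimal places

One degree of latitude covers 111100 m.
With N decimal places the half-ulp bound is 0.5·10⁻ᴺ°, or 0.5·10⁻ᴺ × 111100 m on the ground.
Need 0.5 × 111100 × 10⁻ᴺ ≤ 0.092 → 10⁻ᴺ ≤ 1.656e-06, so N ≥ 5.78.
So 6 decimal places suffice (0.0555 m); 5 would allow up to 0.555 m.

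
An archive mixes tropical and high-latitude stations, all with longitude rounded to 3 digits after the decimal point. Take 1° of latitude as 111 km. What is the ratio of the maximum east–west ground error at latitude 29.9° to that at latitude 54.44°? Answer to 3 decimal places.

1.491

Rounding to 3 decimal places leaves the longitude within ±0.0005° of the true value.
Error at 29.9° = 0.0005° × 111000 × cos 29.9° ≈ 55.5 × 0.8669 = 48.113 m.
At 54.44°: 0.0005° × 111000 × cos 54.44° = 0.0005 × 111000 × 0.5816 ≈ 32.276 m.
Ratio: 48.113 / 32.276 = cos 29.9° / cos 54.44° ≈ 1.4907.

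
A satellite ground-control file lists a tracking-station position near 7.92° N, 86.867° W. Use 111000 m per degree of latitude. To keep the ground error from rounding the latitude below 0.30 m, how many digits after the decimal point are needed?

6

One degree of latitude covers 111000 m.
With N decimal places the half-ulp bound is 0.5·10⁻ᴺ°, or 0.5·10⁻ᴺ × 111000 m on the ground.
Setting 55500 × 10⁻ᴺ ≤ 0.30 gives 10ᴺ ≥ 1.85e+05, i.e. N ≥ 5.27.
At 5 places the error can reach 0.555 m, but 6 places keeps it to 0.0555 m.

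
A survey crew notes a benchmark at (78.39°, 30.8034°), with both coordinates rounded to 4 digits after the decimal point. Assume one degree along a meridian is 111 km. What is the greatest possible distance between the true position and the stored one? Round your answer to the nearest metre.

Rounding to 4 decimal places leaves each coordinate within ±5e-05° of the true value.
N–S: 5e-05° × 111000 m/° = 5.55 m.
E–W at 78.39°: 5e-05° × 111000 × cos 78.39° = 5e-05 × 111000 × 0.2012 ≈ 1.11693 m.
Combining orthogonally: (5.55² + 1.11693²)^½ ≈ 5.66128 m.

6 metres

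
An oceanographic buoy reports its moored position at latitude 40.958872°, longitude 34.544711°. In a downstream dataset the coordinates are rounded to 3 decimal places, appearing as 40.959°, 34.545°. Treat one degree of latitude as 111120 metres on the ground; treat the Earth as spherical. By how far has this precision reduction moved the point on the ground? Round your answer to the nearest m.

The latitude changed by -0.000128° and the longitude by -0.000289°.
North–south shift: -0.000128 × 111120 = -14.2234 m.
E–W at 40.959°: -0.000289° × 111120 × cos 40.959° = -0.000289 × 111120 × 0.7552 ≈ -24.2516 m.
Distance: √(14.2234² + 24.2516²) ≈ 28.1148 m.

28 m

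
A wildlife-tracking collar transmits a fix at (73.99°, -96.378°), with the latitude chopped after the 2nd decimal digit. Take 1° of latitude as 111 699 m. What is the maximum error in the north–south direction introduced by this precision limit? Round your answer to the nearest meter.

Truncating at 2 decimal places can drop up to a full unit in the last place, so the latitude may be off by as much as 0.01°.
Along the meridian that is 0.01° × 111699 m/° = 1116.99 m.

1117 meters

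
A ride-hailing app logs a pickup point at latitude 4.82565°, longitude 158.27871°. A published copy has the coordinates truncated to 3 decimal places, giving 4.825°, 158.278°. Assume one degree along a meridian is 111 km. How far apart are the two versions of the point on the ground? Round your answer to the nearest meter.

Δlat = 4.82565 − 4.825 = +0.00065°; Δlon = 158.27871 − 158.278 = +0.00071°.
N–S: 0.00065° × 111000 m/° = 72.15 m.
East–west at this latitude: 0.00071° × 111000 × cos 4.825° ≈ 0.00071 × 110607 = 78.5307 m.
Hypotenuse of the two orthogonal shifts: √(72.15² + 78.5307²) = 106.643 m.

107 meters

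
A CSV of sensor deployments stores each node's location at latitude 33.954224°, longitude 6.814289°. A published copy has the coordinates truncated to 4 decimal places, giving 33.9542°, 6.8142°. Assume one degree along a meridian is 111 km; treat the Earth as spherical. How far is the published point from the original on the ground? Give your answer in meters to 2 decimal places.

Δlat = 33.954224 − 33.9542 = +0.000024°; Δlon = 6.814289 − 6.8142 = +0.000089°.
North–south shift: 0.000024 × 111000 = 2.664 m.
East–west at this latitude: 0.000089° × 111000 × cos 33.9542° ≈ 0.000089 × 92072.8 = 8.19448 m.
Hypotenuse of the two orthogonal shifts: √(2.664² + 8.19448²) = 8.61663 m.

8.62 meters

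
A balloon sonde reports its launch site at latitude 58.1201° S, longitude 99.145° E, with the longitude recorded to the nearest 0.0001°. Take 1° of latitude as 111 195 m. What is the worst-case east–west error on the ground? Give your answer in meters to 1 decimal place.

2.9 meters

Rounding to 4 decimal places leaves the longitude within ±5e-05° of the true value.
At latitude 58.1201° a degree of longitude spans 111195 m × cos 58.1201° = 111195 × 0.5281 ≈ 58726.6 m.
Maximum E–W displacement: 5e-05 × 58726.6 = 2.93633 m.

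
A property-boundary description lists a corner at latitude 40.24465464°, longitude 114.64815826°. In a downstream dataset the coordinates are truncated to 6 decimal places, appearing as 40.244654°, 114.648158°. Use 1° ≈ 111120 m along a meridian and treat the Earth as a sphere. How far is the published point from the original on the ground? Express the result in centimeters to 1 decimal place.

The latitude changed by +0.00000064° and the longitude by +0.00000026°.
North–south shift: 0.00000064 × 111120 = 0.0711168 m.
E–W at 40.2447°: 0.00000026° × 111120 × cos 40.2447° = 0.00000026 × 111120 × 0.7633 ≈ 0.0220524 m.
Distance: √(0.0711168² + 0.0220524²) ≈ 0.0744574 m.
That is 0.0744574 m = 7.4457 cm.

7.4 centimeters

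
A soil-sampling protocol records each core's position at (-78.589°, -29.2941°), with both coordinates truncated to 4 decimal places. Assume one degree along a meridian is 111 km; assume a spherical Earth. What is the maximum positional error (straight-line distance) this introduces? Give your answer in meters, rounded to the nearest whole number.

Truncating at 4 decimal places can drop up to a full unit in the last place, so each coordinate may be off by as much as 0.0001°.
Latitude error → 0.0001 × 111000 = 11.1 m along the meridian.
E–W at 78.589°: 0.0001° × 111000 × cos 78.589° = 0.0001 × 111000 × 0.1978 ≈ 2.19609 m.
Worst case both components are at the extreme and orthogonal: √(11.1² + 2.19609²) ≈ 11.3152 m.

11 meters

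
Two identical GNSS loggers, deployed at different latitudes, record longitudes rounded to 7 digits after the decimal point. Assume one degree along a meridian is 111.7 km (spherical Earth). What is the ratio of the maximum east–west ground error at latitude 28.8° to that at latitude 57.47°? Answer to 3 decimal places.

1.630

Rounding to 7 decimal places leaves the longitude within ±5e-08° of the true value.
Error at 28.8° = 5e-08° × 111700 × cos 28.8° ≈ 0.005585 × 0.8763 = 0.0048942 m.
At 57.47°: 5e-08° × 111700 × cos 57.47° = 5e-08 × 111700 × 0.5377 ≈ 0.0030033 m.
The ratio reduces to cos 28.8° / cos 57.47° = 0.8763/0.5377 ≈ 1.6296.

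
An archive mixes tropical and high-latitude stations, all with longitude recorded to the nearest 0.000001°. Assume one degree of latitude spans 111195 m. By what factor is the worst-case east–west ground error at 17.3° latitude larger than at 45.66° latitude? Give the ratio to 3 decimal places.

Rounding to 6 decimal places leaves the longitude within ±5e-07° of the true value.
Error at 17.3° = 5e-07° × 111195 × cos 17.3° ≈ 0.055597 × 0.9548 = 0.053082 m.
Error at 45.66° = 5e-07° × 111195 × cos 45.66° ≈ 0.055597 × 0.6989 = 0.038858 m.
Ratio: 0.053082 / 0.038858 = cos 17.3° / cos 45.66° ≈ 1.3661.

1.366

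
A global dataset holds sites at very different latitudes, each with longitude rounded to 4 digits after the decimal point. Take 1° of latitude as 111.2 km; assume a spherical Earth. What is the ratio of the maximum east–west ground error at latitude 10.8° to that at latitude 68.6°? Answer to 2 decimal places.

2.69

Rounding to 4 decimal places leaves the longitude within ±5e-05° of the true value.
At 10.8°: 5e-05° × 111200 × cos 10.8° = 5e-05 × 111200 × 0.9823 ≈ 5.4615 m.
Error at 68.6° = 5e-05° × 111200 × cos 68.6° ≈ 5.56 × 0.3649 = 2.0287 m.
Ratio: 5.4615 / 2.0287 = cos 10.8° / cos 68.6° ≈ 2.6921.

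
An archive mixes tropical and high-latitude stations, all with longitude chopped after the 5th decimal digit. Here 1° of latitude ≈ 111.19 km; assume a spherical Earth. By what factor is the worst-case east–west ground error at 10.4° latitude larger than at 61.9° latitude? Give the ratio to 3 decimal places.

Truncating at 5 decimal places can drop up to a full unit in the last place, so the longitude may be off by as much as 1e-05°.
Error at 10.4° = 1e-05° × 111190 × cos 10.4° ≈ 1.1119 × 0.9836 = 1.0936 m.
Error at 61.9° = 1e-05° × 111190 × cos 61.9° ≈ 1.1119 × 0.4710 = 0.52372 m.
The ratio reduces to cos 10.4° / cos 61.9° = 0.9836/0.4710 ≈ 2.0882.

2.088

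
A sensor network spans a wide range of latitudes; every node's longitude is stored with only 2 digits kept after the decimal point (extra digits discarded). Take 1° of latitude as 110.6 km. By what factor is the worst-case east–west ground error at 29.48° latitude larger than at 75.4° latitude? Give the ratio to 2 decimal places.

3.45

Truncating at 2 decimal places can drop up to a full unit in the last place, so the longitude may be off by as much as 0.01°.
At 29.48°: 0.01° × 110600 × cos 29.48° = 0.01 × 110600 × 0.8705 ≈ 962.8 m.
At 75.4°: 0.01° × 110600 × cos 75.4° = 0.01 × 110600 × 0.2521 ≈ 278.79 m.
Ratio: 962.8 / 278.79 = cos 29.48° / cos 75.4° ≈ 3.4535.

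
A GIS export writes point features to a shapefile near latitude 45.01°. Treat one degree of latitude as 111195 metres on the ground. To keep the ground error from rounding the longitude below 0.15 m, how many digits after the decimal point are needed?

At 45.01° one degree of longitude covers 111195 × cos 45.01° ≈ 111195 × 0.7070 ≈ 78613 m.
With N decimal places the half-ulp bound is 0.5·10⁻ᴺ°, or 0.5·10⁻ᴺ × 78613 m on the ground.
Need 0.5 × 78613 × 10⁻ᴺ ≤ 0.15 → 10⁻ᴺ ≤ 3.816e-06, so N ≥ 5.42.
N = 5 would give 0.393 m (too coarse); N = 6 gives 0.0393 m ≤ 0.15 m.

6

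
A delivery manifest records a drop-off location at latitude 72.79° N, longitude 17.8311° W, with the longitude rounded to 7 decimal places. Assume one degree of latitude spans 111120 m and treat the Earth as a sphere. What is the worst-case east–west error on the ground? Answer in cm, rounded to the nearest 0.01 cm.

0.16 cm

Rounding to 7 decimal places leaves the longitude within ±5e-08° of the true value.
At latitude 72.79° a degree of longitude spans 111120 m × cos 72.79° = 111120 × 0.2959 ≈ 32877.6 m.
So at most 5e-08° × 32877.6 ≈ 0.00164388 m east–west.
That is 0.00164388 m = 0.16439 cm.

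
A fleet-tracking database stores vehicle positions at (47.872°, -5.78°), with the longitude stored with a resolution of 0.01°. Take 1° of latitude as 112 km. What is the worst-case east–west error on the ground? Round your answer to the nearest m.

376 m

With a 0.01° grid the true value lies within half a step, ±0.01°/2 = ±0.005°, of the stored one.
One degree of longitude at 47.872° is 112000 × cos 47.872° ≈ 112000 × 0.6708 = 75128.4 m.
So at most 0.005° × 75128.4 ≈ 375.642 m east–west.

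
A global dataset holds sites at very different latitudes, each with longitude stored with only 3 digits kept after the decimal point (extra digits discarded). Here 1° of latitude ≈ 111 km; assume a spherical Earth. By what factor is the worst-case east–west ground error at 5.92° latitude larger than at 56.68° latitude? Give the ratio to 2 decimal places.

Truncating at 3 decimal places can drop up to a full unit in the last place, so the longitude may be off by as much as 0.001°.
At 5.92°: 0.001° × 111000 × cos 5.92° = 0.001 × 111000 × 0.9947 ≈ 110.41 m.
At 56.68°: 0.001° × 111000 × cos 56.68° = 0.001 × 111000 × 0.5493 ≈ 60.974 m.
Ratio: 110.41 / 60.974 = cos 5.92° / cos 56.68° ≈ 1.8107.

1.81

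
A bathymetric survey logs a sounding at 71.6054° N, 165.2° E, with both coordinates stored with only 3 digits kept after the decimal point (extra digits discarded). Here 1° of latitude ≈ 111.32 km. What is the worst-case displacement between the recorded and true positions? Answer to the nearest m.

Truncating at 3 decimal places can drop up to a full unit in the last place, so each coordinate may be off by as much as 0.001°.
North–south component: 0.001° × 111320 = 111.32 m.
Longitude error → 0.001 × 111320 × cos 71.6054° = 0.001 × 111320 × 0.3156 ≈ 35.1281 m.
Combining orthogonally: (111.32² + 35.1281²)^½ ≈ 116.731 m.

117 m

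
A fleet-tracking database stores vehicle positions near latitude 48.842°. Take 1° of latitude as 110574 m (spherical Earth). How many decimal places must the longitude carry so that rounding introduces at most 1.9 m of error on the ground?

At 48.842° one degree of longitude covers 110574 × cos 48.842° ≈ 110574 × 0.6581 ≈ 72772.9 m.
N decimal places → at most half a unit in the last place, 0.5 × 10⁻ᴺ° = 72772.9/2 × 10⁻ᴺ m.
Setting 36386.5 × 10⁻ᴺ ≤ 1.9 gives 10ᴺ ≥ 1.915e+04, i.e. N ≥ 4.28.
So 5 decimal places suffice (0.364 m); 4 would allow up to 3.64 m.

5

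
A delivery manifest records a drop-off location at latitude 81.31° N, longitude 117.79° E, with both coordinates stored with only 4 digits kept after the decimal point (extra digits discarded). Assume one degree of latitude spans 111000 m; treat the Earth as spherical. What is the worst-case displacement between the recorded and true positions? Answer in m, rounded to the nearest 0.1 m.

11.2 m

Truncating at 4 decimal places can drop up to a full unit in the last place, so each coordinate may be off by as much as 0.0001°.
North–south component: 0.0001° × 111000 = 11.1 m.
E–W at 81.31°: 0.0001° × 111000 × cos 81.31° = 0.0001 × 111000 × 0.1511 ≈ 1.67708 m.
Worst case both components are at the extreme and orthogonal: √(11.1² + 1.67708²) ≈ 11.226 m.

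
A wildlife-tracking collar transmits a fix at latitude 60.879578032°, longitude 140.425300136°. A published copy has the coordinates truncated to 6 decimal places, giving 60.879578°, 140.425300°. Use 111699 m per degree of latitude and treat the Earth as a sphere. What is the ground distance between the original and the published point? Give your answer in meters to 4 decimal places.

0.0082 meters

Δlat = 60.879578032 − 60.879578 = +0.000000032°; Δlon = 140.425300136 − 140.425300 = +0.000000136°.
North–south shift: 0.000000032 × 111699 = 0.00357437 m.
E–W at 60.8796°: 0.000000136° × 111699 × cos 60.8796° = 0.000000136 × 111699 × 0.4866 ≈ 0.00739268 m.
Distance: √(0.00357437² + 0.00739268²) ≈ 0.00821145 m.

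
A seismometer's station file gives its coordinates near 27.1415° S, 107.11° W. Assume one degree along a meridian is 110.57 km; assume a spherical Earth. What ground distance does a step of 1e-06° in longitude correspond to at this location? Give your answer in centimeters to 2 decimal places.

At 27.1415° a degree of longitude is 110570 × cos 27.1415° ≈ 98394.3 m, so 1e-06° corresponds to 0.0983943 m.
That is 0.0983943 m = 9.8394 cm.

9.84 centimeters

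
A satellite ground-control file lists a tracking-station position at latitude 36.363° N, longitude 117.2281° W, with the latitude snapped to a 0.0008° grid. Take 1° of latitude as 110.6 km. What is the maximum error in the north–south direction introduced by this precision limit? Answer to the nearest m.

44 m

With a 0.0008° grid the true value lies within half a step, ±0.0008°/2 = ±0.0004°, of the stored one.
North–south distance: 0.0004° × 110600 m/° = 44.24 m.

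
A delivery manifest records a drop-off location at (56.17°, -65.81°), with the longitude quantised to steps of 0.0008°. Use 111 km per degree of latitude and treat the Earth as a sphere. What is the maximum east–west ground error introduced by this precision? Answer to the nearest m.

With a 0.0008° grid the true value lies within half a step, ±0.0008°/2 = ±0.0004°, of the stored one.
One degree of longitude at 56.17° is 111000 × cos 56.17° ≈ 111000 × 0.5567 = 61797.1 m.
So at most 0.0004° × 61797.1 ≈ 24.7188 m east–west.

25 m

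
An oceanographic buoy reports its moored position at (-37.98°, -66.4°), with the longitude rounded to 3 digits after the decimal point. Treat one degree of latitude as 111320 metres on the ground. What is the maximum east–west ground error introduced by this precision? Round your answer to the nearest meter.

Rounding to 3 decimal places leaves the longitude within ±0.0005° of the true value.
One degree of longitude at 37.98° is 111320 × cos 37.98° ≈ 111320 × 0.7882 = 87745.3 m.
Maximum E–W displacement: 0.0005 × 87745.3 = 43.8726 m.

44 meters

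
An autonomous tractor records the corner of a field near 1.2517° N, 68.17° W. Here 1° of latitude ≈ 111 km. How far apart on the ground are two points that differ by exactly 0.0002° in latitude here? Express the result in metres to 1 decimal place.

Along a meridian 0.0002° is 0.0002 × 111000 = 22.2 m.

22.2 metres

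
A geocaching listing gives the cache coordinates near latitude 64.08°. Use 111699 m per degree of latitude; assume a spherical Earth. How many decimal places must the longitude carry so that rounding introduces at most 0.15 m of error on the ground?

At 64.08° one degree of longitude covers 111699 × cos 64.08° ≈ 111699 × 0.4371 ≈ 48825.4 m.
With N decimal places the half-ulp bound is 0.5·10⁻ᴺ°, or 0.5·10⁻ᴺ × 48825.4 m on the ground.
Setting 24412.7 × 10⁻ᴺ ≤ 0.15 gives 10ᴺ ≥ 1.628e+05, i.e. N ≥ 5.21.
N = 5 would give 0.244 m (too coarse); N = 6 gives 0.0244 m ≤ 0.15 m.

6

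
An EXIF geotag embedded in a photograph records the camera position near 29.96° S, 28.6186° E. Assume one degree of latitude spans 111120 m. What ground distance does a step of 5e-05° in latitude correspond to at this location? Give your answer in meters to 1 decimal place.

5e-05° × 111120 m/° = 5.556 m.

5.6 meters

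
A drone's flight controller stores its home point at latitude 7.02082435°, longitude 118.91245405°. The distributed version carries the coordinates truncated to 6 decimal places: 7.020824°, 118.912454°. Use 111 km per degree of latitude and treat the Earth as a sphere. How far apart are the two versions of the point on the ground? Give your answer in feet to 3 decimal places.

0.129 feet

Δlat = 7.02082435 − 7.020824 = +0.00000035°; Δlon = 118.91245405 − 118.912454 = +0.00000005°.
N–S: 0.00000035° × 111000 m/° = 0.03885 m.
East–west at this latitude: 0.00000005° × 111000 × cos 7.02082° ≈ 0.00000005 × 110168 = 0.00550838 m.
Combined displacement = (0.03885² + 0.00550838²)^½ ≈ 0.0392386 m.
Converting: 0.0392386 m × 3.2808 ft/m ≈ 0.12874 ft.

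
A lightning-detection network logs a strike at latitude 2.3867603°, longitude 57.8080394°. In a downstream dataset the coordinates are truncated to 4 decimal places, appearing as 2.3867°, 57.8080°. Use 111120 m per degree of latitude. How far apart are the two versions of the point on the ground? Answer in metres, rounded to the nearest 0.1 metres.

The latitude changed by +0.0000603° and the longitude by +0.0000394°.
North–south shift: 0.0000603 × 111120 = 6.70054 m.
East–west at this latitude: 0.0000394° × 111120 × cos 2.3867° ≈ 0.0000394 × 111024 = 4.37433 m.
Hypotenuse of the two orthogonal shifts: √(6.70054² + 4.37433²) = 8.002 m.

8.0 metres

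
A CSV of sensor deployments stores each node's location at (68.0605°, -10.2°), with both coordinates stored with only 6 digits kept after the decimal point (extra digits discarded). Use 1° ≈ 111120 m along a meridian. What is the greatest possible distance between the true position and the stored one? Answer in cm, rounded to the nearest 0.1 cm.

Truncating at 6 decimal places can drop up to a full unit in the last place, so each coordinate may be off by as much as 1e-06°.
Latitude error → 1e-06 × 111120 = 0.11112 m along the meridian.
Longitude error → 1e-06 × 111120 × cos 68.0605° = 1e-06 × 111120 × 0.3736 ≈ 0.0415175 m.
The two errors are perpendicular, so the maximum displacement is √(0.11112² + 0.0415175²) ≈ 0.118623 m.
That is 0.118623 m = 11.862 cm.

11.9 cm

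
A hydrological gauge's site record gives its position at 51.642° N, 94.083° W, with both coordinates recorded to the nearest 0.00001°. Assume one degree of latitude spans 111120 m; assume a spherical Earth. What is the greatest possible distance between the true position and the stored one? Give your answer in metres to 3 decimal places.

0.654 metres

Rounding to 5 decimal places leaves each coordinate within ±5e-06° of the true value.
North–south component: 5e-06° × 111120 = 0.5556 m.
East–west component at 51.642°: 5e-06° × 111120 × cos 51.642° ≈ 5e-06 × 68958.1 ≈ 0.34479 m.
The two errors are perpendicular, so the maximum displacement is √(0.5556² + 0.34479²) ≈ 0.65389 m.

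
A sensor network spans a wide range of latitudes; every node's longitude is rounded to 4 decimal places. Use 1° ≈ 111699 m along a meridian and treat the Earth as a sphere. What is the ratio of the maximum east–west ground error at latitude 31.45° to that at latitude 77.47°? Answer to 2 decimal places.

3.93

Rounding to 4 decimal places leaves the longitude within ±5e-05° of the true value.
Error at 31.45° = 5e-05° × 111699 × cos 31.45° ≈ 5.585 × 0.8531 = 4.7645 m.
At 77.47°: 5e-05° × 111699 × cos 77.47° = 5e-05 × 111699 × 0.2170 ≈ 1.2117 m.
The ratio reduces to cos 31.45° / cos 77.47° = 0.8531/0.2170 ≈ 3.9322.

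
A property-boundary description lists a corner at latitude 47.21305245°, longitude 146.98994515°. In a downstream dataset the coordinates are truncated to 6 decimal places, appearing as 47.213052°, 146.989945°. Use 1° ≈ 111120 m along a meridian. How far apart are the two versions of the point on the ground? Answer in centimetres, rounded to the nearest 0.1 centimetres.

Δlat = 47.21305245 − 47.213052 = +0.00000045°; Δlon = 146.98994515 − 146.989945 = +0.00000015°.
N–S: 0.00000045° × 111120 m/° = 0.050004 m.
East–west at this latitude: 0.00000015° × 111120 × cos 47.2131° ≈ 0.00000015 × 75480.9 = 0.0113221 m.
Distance: √(0.050004² + 0.0113221²) ≈ 0.0512698 m.
That is 0.0512698 m = 5.127 cm.

5.1 centimetres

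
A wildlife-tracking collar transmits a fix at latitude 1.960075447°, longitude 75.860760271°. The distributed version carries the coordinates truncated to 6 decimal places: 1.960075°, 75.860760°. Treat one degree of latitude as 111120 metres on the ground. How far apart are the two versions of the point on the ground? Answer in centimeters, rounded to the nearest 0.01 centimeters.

The latitude changed by +0.000000447° and the longitude by +0.000000271°.
N–S: 0.000000447° × 111120 m/° = 0.0496706 m.
E–W at 1.96008°: 0.000000271° × 111120 × cos 1.96008° = 0.000000271 × 111120 × 0.9994 ≈ 0.0300959 m.
Combined displacement = (0.0496706² + 0.0300959²)^½ ≈ 0.058077 m.
That is 0.058077 m = 5.8077 cm.

5.81 centimeters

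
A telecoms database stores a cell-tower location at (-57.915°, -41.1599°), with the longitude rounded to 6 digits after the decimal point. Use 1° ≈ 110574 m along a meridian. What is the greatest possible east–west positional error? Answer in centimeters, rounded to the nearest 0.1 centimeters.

Rounding to 6 decimal places leaves the longitude within ±5e-07° of the true value.
Parallels shrink by cos φ, so at 57.915° a degree of longitude is 110574 × 0.5312 ≈ 58734.3 m.
East–west error: 5e-07° × 58734.3 m/° ≈ 0.0293672 m.
That is 0.0293672 m = 2.9367 cm.

2.9 centimeters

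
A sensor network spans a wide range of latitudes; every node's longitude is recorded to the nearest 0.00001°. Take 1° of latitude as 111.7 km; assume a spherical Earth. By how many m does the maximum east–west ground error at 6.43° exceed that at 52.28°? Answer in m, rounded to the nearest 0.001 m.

0.213 m

Rounding to 5 decimal places leaves the longitude within ±5e-06° of the true value.
Error at 6.43° = 5e-06° × 111700 × cos 6.43° ≈ 0.5585 × 0.9937 = 0.55499 m.
At 52.28°: 5e-06° × 111700 × cos 52.28° = 5e-06 × 111700 × 0.6118 ≈ 0.34169 m.
So the lower-latitude error exceeds the higher by 0.55499 − 0.34169 = 0.21329 m.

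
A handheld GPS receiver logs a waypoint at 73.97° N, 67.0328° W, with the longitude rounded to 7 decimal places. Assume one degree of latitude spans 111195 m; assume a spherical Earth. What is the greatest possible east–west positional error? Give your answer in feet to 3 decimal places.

0.005 feet

Rounding to 7 decimal places leaves the longitude within ±5e-08° of the true value.
One degree of longitude at 73.97° is 111195 × cos 73.97° ≈ 111195 × 0.2761 = 30705.5 m.
Maximum E–W displacement: 5e-08 × 30705.5 = 0.00153527 m.
In feet: 0.00153527 m ÷ 0.3048 ≈ 0.005037 ft.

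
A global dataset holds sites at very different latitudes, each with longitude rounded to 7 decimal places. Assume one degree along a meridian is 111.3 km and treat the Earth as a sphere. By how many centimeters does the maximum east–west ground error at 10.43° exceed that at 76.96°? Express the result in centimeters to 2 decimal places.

Rounding to 7 decimal places leaves the longitude within ±5e-08° of the true value.
Error at 10.43° = 5e-08° × 111300 × cos 10.43° ≈ 0.005565 × 0.9835 = 0.005473 m.
Error at 76.96° = 5e-08° × 111300 × cos 76.96° ≈ 0.005565 × 0.2256 = 0.0012556 m.
So the lower-latitude error exceeds the higher by 0.005473 − 0.0012556 = 0.0042174 m.
That is 0.00421741 m = 0.42174 cm.

0.42 centimeters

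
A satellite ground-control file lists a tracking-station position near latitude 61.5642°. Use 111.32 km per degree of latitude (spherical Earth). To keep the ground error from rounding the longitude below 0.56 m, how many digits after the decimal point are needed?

At 61.5642° one degree of longitude covers 111320 × cos 61.5642° ≈ 111320 × 0.4762 ≈ 53007.7 m.
Rounding to N decimal places gives at most 0.5 × 10⁻ᴺ degrees of error, i.e. 0.5 × 10⁻ᴺ × 53007.7 m.
Need 0.5 × 53007.7 × 10⁻ᴺ ≤ 0.56 → 10⁻ᴺ ≤ 2.113e-05, so N ≥ 4.68.
At 4 places the error can reach 2.65 m, but 5 places keeps it to 0.265 m.

5 decimal places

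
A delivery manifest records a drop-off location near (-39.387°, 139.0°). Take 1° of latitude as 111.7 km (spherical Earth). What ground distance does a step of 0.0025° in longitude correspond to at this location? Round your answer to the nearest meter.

0.0025° of longitude at 39.387° is 0.0025 × 111700 × cos 39.387° ≈ 0.0025 × 86330.4 = 215.826 m.

216 meters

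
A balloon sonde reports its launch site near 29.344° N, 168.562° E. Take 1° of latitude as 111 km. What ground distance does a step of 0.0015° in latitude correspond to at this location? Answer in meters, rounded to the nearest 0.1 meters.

166.5 meters

0.0015° × 111000 m/° = 166.5 m.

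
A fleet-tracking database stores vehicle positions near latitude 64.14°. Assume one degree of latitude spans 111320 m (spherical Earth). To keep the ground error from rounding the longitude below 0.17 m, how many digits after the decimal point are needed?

6 decimal places

At 64.14° one degree of longitude covers 111320 × cos 64.14° ≈ 111320 × 0.4362 ≈ 48554.9 m.
Rounding to N decimal places gives at most 0.5 × 10⁻ᴺ degrees of error, i.e. 0.5 × 10⁻ᴺ × 48554.9 m.
Setting 24277.4 × 10⁻ᴺ ≤ 0.17 gives 10ᴺ ≥ 1.428e+05, i.e. N ≥ 5.15.
So 6 decimal places suffice (0.0243 m); 5 would allow up to 0.243 m.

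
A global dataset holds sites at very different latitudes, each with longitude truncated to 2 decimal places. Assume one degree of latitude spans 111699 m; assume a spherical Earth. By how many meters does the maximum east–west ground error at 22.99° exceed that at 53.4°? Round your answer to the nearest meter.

362 meters

Truncating at 2 decimal places can drop up to a full unit in the last place, so the longitude may be off by as much as 0.01°.
Error at 22.99° = 0.01° × 111699 × cos 22.99° ≈ 1117 × 0.9206 = 1028.3 m.
At 53.4°: 0.01° × 111699 × cos 53.4° = 0.01 × 111699 × 0.5962 ≈ 665.98 m.
Difference: 1028.3 − 665.98 = 362.29 m.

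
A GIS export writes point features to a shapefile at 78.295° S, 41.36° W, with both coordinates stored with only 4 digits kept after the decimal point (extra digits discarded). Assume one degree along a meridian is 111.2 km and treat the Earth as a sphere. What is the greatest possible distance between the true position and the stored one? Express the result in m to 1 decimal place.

Truncating at 4 decimal places can drop up to a full unit in the last place, so each coordinate may be off by as much as 0.0001°.
N–S: 0.0001° × 111200 m/° = 11.12 m.
East–west component at 78.295°: 0.0001° × 111200 × cos 78.295° ≈ 0.0001 × 22559.4 ≈ 2.25594 m.
Worst case both components are at the extreme and orthogonal: √(11.12² + 2.25594²) ≈ 11.3465 m.

11.3 m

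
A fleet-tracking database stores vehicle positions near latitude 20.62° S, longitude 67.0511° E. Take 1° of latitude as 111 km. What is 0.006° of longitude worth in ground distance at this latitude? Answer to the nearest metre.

623 metres

0.006° of longitude at 20.62° is 0.006 × 111000 × cos 20.62° ≈ 0.006 × 103889 = 623.334 m.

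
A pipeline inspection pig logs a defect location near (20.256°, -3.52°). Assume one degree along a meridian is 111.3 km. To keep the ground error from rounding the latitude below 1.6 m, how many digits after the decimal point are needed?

5 decimal places

One degree of latitude covers 111300 m.
Rounding to N decimal places gives at most 0.5 × 10⁻ᴺ degrees of error, i.e. 0.5 × 10⁻ᴺ × 111300 m.
Setting 55650 × 10⁻ᴺ ≤ 1.6 gives 10ᴺ ≥ 3.478e+04, i.e. N ≥ 4.54.
At 4 places the error can reach 5.57 m, but 5 places keeps it to 0.556 m.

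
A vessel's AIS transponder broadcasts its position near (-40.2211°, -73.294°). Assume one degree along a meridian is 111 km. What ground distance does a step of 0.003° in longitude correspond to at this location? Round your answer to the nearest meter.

254 meters

One degree of longitude here spans 111000 × cos 40.2211° = 111000 × 0.7636 ≈ 84755 m; 0.003° of that is 254.265 m.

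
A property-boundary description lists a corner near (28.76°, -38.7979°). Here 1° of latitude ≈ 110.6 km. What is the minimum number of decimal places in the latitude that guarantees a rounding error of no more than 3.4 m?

5 decimal places

One degree of latitude covers 110600 m.
Rounding to N decimal places gives at most 0.5 × 10⁻ᴺ degrees of error, i.e. 0.5 × 10⁻ᴺ × 110600 m.
Setting 55300 × 10⁻ᴺ ≤ 3.4 gives 10ᴺ ≥ 1.626e+04, i.e. N ≥ 4.21.
At 4 places the error can reach 5.53 m, but 5 places keeps it to 0.553 m.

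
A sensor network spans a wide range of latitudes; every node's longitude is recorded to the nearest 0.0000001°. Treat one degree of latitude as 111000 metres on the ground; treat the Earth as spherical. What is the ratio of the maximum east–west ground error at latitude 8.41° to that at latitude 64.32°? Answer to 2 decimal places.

2.28

Rounding to 7 decimal places leaves the longitude within ±5e-08° of the true value.
At 8.41°: 5e-08° × 111000 × cos 8.41° = 5e-08 × 111000 × 0.9892 ≈ 0.0054903 m.
Error at 64.32° = 5e-08° × 111000 × cos 64.32° ≈ 0.00555 × 0.4333 = 0.0024051 m.
The ratio reduces to cos 8.41° / cos 64.32° = 0.9892/0.4333 ≈ 2.2828.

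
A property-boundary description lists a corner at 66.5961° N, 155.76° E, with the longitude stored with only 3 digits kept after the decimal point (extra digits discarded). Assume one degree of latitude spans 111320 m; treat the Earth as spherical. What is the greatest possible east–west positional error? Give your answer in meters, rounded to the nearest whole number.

Truncating at 3 decimal places can drop up to a full unit in the last place, so the longitude may be off by as much as 0.001°.
Parallels shrink by cos φ, so at 66.5961° a degree of longitude is 111320 × 0.3972 ≈ 44217.5 m.
Maximum E–W displacement: 0.001 × 44217.5 = 44.2175 m.

44 meters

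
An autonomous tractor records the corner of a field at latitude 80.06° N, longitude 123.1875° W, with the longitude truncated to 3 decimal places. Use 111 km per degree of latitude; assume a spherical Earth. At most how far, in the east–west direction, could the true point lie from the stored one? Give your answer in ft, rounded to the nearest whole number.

63 ft

Truncating at 3 decimal places can drop up to a full unit in the last place, so the longitude may be off by as much as 0.001°.
Parallels shrink by cos φ, so at 80.06° a degree of longitude is 111000 × 0.1726 ≈ 19160.5 m.
East–west error: 0.001° × 19160.5 m/° ≈ 19.1605 m.
In feet: 19.1605 m ÷ 0.3048 ≈ 62.862 ft.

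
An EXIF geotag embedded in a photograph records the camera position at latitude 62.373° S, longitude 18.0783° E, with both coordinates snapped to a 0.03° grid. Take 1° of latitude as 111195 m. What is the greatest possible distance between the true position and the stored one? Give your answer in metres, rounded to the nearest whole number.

With a 0.03° grid the true value lies within half a step, ±0.03°/2 = ±0.015°, of the stored one.
N–S: 0.015° × 111195 m/° = 1667.92 m.
Longitude error → 0.015 × 111195 × cos 62.373° = 0.015 × 111195 × 0.4637 ≈ 773.44 m.
Worst case both components are at the extreme and orthogonal: √(1667.92² + 773.44²) ≈ 1838.53 m.

1839 metres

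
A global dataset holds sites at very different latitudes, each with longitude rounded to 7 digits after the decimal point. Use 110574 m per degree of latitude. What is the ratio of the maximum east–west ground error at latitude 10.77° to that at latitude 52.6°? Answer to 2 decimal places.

Rounding to 7 decimal places leaves the longitude within ±5e-08° of the true value.
Error at 10.77° = 5e-08° × 110574 × cos 10.77° ≈ 0.0055287 × 0.9824 = 0.0054313 m.
Error at 52.6° = 5e-08° × 110574 × cos 52.6° ≈ 0.0055287 × 0.6074 = 0.003358 m.
Ratio: 0.0054313 / 0.003358 = cos 10.77° / cos 52.6° ≈ 1.6174.

1.62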